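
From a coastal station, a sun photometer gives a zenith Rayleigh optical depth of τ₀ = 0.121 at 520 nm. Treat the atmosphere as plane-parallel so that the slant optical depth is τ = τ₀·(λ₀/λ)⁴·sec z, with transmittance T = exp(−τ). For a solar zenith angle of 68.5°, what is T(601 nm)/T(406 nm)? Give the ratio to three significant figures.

2.02

Airmass: sec 68.5° = 2.7285.
τ(601 nm) = 0.121 × (520/601)⁴ × 2.7285 = 0.121 × 0.5604 × 2.7285 = 0.1850.
τ(406 nm) = 0.121 × (520/406)⁴ × 2.7285 = 0.121 × 2.6910 × 2.7285 = 0.8884.
T(601)/T(406) = exp(τ_B − τ_A) = exp(0.7034) = 2.0206.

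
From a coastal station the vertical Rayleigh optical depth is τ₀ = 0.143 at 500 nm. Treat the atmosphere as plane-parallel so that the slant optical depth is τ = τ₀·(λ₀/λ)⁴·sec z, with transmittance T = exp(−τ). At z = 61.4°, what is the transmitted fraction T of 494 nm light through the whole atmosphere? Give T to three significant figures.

sec 61.4° = 2.0890.
τ = 0.143 × (500/494)⁴ × 2.0890 = 0.143 × 1.0495 × 2.0890 = 0.3135.
T = exp(−0.3135) = 0.7309.

0.731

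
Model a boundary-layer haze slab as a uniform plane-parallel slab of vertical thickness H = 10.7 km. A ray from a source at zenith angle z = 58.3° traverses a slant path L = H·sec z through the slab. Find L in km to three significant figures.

20.4 km

sec z = 1/cos 58.3° = 1.9031.
L = 10.7 × 1.9031 = 20.363 km.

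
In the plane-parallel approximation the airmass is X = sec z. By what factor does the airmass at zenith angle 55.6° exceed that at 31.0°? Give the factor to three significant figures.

1.52

X(55.6°)/X(31.0°) = sec 55.6° / sec 31.0° = cos 31.0° / cos 55.6° = 0.8572/0.5650 = 1.5172.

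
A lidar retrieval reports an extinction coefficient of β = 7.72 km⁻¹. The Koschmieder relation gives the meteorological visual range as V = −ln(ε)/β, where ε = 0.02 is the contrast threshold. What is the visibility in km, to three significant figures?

V = −ln(0.02) / 7.72 = 3.912 / 7.72 = 0.5067 km.

0.507 km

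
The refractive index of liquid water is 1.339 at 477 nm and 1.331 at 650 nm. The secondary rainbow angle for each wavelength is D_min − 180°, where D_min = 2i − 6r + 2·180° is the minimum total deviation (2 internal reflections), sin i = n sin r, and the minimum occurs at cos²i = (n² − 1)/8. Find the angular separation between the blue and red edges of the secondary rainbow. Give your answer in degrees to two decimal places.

At 477 nm (n = 1.339): cos²i = 0.09912 → i = 71.650°, r = 45.141°, D_min = 232.451°, rainbow angle = 52.451°.
At 650 nm (n = 1.331): cos²i = 0.09645 → i = 71.907°, r = 45.575°, D_min = 230.365°, rainbow angle = 50.365°.
Angular width = |52.451° − 50.365°| = 2.086°.

2.09°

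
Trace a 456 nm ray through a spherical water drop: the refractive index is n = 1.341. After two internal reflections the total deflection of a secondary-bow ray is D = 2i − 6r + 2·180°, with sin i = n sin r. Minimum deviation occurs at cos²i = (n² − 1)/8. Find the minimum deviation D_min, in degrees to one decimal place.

233.0°

cos²i = (1.79828 − 1)/8 = 0.09979; i = arccos(0.31589) = 71.586°.
sin r = sin 71.586°/1.341 = 0.70753; r = 45.034°.
D_min = 2·71.586° − 6·45.034° + 360° = 232.966°.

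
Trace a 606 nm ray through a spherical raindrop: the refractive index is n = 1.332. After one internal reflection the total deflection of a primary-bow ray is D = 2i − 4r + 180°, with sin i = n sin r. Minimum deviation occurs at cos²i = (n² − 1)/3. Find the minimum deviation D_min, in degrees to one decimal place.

137.8°

cos²i = (1.77422 − 1)/3 = 0.25807; i = arccos(0.50801) = 59.469°.
sin r = sin 59.469°/1.332 = 0.64666; r = 40.290°.
D_min = 2·59.469° − 4·40.290° + 180° = 137.776°.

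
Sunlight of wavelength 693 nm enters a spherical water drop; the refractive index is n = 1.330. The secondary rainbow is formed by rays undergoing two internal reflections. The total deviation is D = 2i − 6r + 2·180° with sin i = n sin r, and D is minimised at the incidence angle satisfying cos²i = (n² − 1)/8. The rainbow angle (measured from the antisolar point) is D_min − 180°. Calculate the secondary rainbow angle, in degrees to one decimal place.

50.1°

cos²i = (1.76890 − 1)/8 = 0.09611; i = arccos(0.31002) = 71.940°.
sin r = sin 71.940°/1.330 = 0.71483; r = 45.630°.
D_min = 2·71.940° − 6·45.630° + 360° = 230.101°.
Rainbow angle = D_min − 180° = 50.101°.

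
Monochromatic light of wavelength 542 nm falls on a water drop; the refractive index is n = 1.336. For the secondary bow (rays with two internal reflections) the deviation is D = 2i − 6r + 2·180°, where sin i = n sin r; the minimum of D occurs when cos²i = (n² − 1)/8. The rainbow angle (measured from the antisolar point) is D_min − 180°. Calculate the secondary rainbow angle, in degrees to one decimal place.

51.7°

cos²i = (1.78490 − 1)/8 = 0.09811; i = arccos(0.31323) = 71.746°.
sin r = sin 71.746°/1.336 = 0.71084; r = 45.303°.
D_min = 2·71.746° − 6·45.303° + 360° = 231.674°.
Rainbow angle = D_min − 180° = 51.674°.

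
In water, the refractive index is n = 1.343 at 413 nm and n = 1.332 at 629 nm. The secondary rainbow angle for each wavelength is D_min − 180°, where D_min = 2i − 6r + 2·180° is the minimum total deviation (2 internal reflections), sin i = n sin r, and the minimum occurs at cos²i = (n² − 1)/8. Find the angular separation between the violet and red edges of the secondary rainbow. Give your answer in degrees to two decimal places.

At 413 nm (n = 1.343): cos²i = 0.10046 → i = 71.522°, r = 44.928°, D_min = 233.478°, rainbow angle = 53.478°.
At 629 nm (n = 1.332): cos²i = 0.09678 → i = 71.875°, r = 45.520°, D_min = 230.628°, rainbow angle = 50.628°.
Angular width = |53.478° − 50.628°| = 2.849°.

2.85°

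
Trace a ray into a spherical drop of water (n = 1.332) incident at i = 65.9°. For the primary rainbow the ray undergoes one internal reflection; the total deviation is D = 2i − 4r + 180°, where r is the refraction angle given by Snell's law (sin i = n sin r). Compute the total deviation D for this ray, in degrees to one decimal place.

138.8°

sin r = sin 65.9° / 1.332 = 0.9128/1.332 = 0.6853; r = 43.26°.
D = 2·65.9° − 4·43.26° + 180° = 131.80° − 173.04° + 180° = 138.76°.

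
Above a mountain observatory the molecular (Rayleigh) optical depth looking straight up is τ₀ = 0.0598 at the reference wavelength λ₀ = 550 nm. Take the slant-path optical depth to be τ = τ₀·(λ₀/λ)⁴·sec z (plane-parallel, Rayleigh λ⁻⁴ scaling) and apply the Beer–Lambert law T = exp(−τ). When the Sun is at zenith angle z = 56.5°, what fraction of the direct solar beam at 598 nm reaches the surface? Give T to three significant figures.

sec 56.5° = 1.8118.
τ = 0.0598 × (550/598)⁴ × 1.8118 = 0.0598 × 0.7156 × 1.8118 = 0.0775.
T = exp(−0.0775) = 0.9254.

0.925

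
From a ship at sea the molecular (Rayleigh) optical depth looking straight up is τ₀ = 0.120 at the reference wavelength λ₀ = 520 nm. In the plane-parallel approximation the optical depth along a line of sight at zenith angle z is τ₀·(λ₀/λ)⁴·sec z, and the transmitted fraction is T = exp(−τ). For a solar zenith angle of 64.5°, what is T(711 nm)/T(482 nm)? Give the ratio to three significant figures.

1.35

Airmass: sec 64.5° = 2.3228.
τ(711 nm) = 0.120 × (520/711)⁴ × 2.3228 = 0.120 × 0.2861 × 2.3228 = 0.0798.
τ(482 nm) = 0.120 × (520/482)⁴ × 2.3228 = 0.120 × 1.3546 × 2.3228 = 0.3776.
T(711)/T(482) = exp(τ_B − τ_A) = exp(0.2978) = 1.3469.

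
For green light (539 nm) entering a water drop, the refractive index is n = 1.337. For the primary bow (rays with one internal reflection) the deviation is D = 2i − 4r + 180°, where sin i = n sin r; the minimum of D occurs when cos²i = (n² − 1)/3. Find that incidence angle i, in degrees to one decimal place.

59.2°

cos²i = (1.337² − 1)/3 = (1.78757 − 1)/3 = 0.26252.
cos i = 0.51237, so i = 59.178°.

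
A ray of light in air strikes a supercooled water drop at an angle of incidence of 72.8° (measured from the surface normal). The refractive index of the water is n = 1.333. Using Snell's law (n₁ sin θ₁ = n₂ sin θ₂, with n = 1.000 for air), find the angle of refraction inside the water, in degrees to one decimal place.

45.8°

Snell: sin θ_r = sin θ_i / n = sin 72.8° / 1.333 = 0.9553 / 1.333 = 0.7166.
θ_r = arcsin(0.7166) = 45.78°.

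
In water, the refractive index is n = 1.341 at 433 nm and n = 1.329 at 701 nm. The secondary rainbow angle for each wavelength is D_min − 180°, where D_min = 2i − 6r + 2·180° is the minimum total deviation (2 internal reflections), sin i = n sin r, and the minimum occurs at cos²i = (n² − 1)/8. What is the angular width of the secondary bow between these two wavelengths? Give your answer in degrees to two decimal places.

At 433 nm (n = 1.341): cos²i = 0.09979 → i = 71.586°, r = 45.034°, D_min = 232.966°, rainbow angle = 52.966°.
At 701 nm (n = 1.329): cos²i = 0.09578 → i = 71.972°, r = 45.685°, D_min = 229.837°, rainbow angle = 49.837°.
Angular width = |52.966° − 49.837°| = 3.129°.

3.13°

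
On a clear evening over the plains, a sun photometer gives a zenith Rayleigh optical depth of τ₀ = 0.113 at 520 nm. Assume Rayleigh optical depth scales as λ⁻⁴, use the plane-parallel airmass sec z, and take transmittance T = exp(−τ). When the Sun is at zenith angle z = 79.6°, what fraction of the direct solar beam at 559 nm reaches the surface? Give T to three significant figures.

0.626

sec 79.6° = 5.5396.
τ = 0.113 × (520/559)⁴ × 5.5396 = 0.113 × 0.7488 × 5.5396 = 0.4687.
T = exp(−0.4687) = 0.6258.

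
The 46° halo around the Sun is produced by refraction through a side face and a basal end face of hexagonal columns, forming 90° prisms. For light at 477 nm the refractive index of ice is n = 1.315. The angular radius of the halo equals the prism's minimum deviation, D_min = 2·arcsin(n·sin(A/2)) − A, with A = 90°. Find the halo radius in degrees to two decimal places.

46.82°

n·sin(A/2) = 1.315 × sin 45° = 1.315 × 0.7071 = 0.9298.
D_min = 2·arcsin(0.9298) − 90° = 2 × 68.411° − 90° = 46.821°.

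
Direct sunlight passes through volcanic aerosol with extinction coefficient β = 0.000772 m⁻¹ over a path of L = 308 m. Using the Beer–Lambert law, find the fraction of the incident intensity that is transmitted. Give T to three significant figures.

0.788

τ = β·L = 0.000772 × 308 = 0.2378.
T = exp(−0.2378) = 0.7884.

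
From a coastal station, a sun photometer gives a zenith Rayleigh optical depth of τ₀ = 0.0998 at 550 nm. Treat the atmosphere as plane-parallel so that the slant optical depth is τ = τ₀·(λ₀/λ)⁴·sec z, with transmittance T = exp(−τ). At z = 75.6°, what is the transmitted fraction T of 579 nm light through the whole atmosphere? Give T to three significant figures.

sec 75.6° = 4.0211.
τ = 0.0998 × (550/579)⁴ × 4.0211 = 0.0998 × 0.8142 × 4.0211 = 0.3267.
T = exp(−0.3267) = 0.7213.

0.721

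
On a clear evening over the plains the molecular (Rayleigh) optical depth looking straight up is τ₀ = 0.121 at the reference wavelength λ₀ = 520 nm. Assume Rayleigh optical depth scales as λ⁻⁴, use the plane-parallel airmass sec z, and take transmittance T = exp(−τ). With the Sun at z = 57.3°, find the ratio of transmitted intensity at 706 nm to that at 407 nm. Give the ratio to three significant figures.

1.70

Airmass: sec 57.3° = 1.8510.
τ(706 nm) = 0.121 × (520/706)⁴ × 1.8510 = 0.121 × 0.2943 × 1.8510 = 0.0659.
τ(407 nm) = 0.121 × (520/407)⁴ × 1.8510 = 0.121 × 2.6646 × 1.8510 = 0.5968.
T(706)/T(407) = exp(τ_B − τ_A) = exp(0.5309) = 1.7004.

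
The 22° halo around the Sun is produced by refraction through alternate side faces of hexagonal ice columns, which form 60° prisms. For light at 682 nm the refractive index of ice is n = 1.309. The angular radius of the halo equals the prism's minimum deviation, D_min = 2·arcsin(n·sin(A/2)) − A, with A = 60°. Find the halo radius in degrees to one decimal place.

21.8°

n·sin(A/2) = 1.309 × sin 30° = 1.309 × 0.5000 = 0.6545.
D_min = 2·arcsin(0.6545) − 60° = 2 × 40.882° − 60° = 21.763°.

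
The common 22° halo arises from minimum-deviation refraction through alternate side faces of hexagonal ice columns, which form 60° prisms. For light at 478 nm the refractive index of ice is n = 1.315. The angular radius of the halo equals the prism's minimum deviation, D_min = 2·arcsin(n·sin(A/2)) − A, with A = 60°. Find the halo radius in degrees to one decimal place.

22.2°

n·sin(A/2) = 1.315 × sin 30° = 1.315 × 0.5000 = 0.6575.
D_min = 2·arcsin(0.6575) − 60° = 2 × 41.109° − 60° = 22.219°.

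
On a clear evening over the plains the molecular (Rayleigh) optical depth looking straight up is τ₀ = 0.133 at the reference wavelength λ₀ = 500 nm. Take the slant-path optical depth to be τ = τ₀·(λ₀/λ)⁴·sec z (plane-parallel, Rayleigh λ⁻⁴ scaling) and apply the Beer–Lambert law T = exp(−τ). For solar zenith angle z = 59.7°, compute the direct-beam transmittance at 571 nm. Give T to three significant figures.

0.856

sec 59.7° = 1.9821.
τ = 0.133 × (500/571)⁴ × 1.9821 = 0.133 × 0.5879 × 1.9821 = 0.1550.
T = exp(−0.1550) = 0.8564.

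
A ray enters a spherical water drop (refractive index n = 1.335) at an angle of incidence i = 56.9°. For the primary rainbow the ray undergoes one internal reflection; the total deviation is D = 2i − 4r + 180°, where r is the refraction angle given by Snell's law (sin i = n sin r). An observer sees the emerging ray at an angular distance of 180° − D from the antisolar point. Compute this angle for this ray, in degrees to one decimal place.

sin r = sin 56.9° / 1.335 = 0.8377/1.335 = 0.6275; r = 38.87°.
D = 2·56.9° − 4·38.87° + 180° = 113.80° − 155.47° + 180° = 138.33°.
Angle from antisolar point = 180° − D = 41.67°.

41.7°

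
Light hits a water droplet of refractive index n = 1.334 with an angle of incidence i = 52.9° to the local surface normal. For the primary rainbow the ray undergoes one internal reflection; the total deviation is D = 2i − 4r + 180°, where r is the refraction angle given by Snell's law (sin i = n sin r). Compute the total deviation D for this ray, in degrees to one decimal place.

138.9°

sin r = sin 52.9° / 1.334 = 0.7976/1.334 = 0.5979; r = 36.72°.
D = 2·52.9° − 4·36.72° + 180° = 105.80° − 146.88° + 180° = 138.92°.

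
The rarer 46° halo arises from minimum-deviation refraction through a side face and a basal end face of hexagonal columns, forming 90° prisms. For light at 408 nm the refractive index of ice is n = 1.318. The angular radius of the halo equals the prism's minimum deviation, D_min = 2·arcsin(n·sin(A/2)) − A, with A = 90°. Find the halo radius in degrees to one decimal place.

n·sin(A/2) = 1.318 × sin 45° = 1.318 × 0.7071 = 0.9320.
D_min = 2·arcsin(0.9320) − 90° = 2 × 68.743° − 90° = 47.487°.

47.5°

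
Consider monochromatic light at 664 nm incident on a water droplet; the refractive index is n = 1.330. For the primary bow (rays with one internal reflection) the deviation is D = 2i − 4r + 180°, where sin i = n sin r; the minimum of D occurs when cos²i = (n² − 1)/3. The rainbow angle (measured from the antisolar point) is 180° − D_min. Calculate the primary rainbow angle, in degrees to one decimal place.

42.5°

cos²i = (1.76890 − 1)/3 = 0.25630; i = arccos(0.50626) = 59.585°.
sin r = sin 59.585°/1.330 = 0.64841; r = 40.422°.
D_min = 2·59.585° − 4·40.422° + 180° = 137.484°.
Rainbow angle = 180° − D_min = 42.516°.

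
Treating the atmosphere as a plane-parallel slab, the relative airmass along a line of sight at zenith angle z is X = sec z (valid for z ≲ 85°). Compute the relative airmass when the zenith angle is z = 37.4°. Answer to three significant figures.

X = sec z = 1/cos 37.4° = 1/0.7944 = 1.2588.

1.26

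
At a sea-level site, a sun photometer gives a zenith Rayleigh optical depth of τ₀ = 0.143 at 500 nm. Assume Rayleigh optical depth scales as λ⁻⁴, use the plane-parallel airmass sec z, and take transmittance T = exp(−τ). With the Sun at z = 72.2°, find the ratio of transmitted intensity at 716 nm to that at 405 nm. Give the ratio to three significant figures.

2.65

Airmass: sec 72.2° = 3.2712.
τ(716 nm) = 0.143 × (500/716)⁴ × 3.2712 = 0.143 × 0.2378 × 3.2712 = 0.1112.
τ(405 nm) = 0.143 × (500/405)⁴ × 3.2712 = 0.143 × 2.3231 × 3.2712 = 1.0867.
T(716)/T(405) = exp(τ_B − τ_A) = exp(0.9755) = 2.6524.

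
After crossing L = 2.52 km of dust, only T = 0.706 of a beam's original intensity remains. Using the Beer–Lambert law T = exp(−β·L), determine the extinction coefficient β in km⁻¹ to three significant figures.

0.138 km⁻¹

Beer–Lambert: T = exp(−βL) ⇒ β = −ln(T)/L = −ln(0.706)/2.52 = 0.3481/2.52 = 0.1382 km⁻¹.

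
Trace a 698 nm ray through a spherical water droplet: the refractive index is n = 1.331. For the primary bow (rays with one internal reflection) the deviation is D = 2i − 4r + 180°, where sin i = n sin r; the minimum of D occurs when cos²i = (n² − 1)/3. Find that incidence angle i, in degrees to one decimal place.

cos²i = (1.331² − 1)/3 = (1.77156 − 1)/3 = 0.25719.
cos i = 0.50714, so i = 59.527°.

59.5°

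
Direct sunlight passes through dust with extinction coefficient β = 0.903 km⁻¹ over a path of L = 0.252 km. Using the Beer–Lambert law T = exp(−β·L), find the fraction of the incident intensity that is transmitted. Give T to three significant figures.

τ = β·L = 0.903 × 0.252 = 0.2276.
T = exp(−0.2276) = 0.7965.

0.796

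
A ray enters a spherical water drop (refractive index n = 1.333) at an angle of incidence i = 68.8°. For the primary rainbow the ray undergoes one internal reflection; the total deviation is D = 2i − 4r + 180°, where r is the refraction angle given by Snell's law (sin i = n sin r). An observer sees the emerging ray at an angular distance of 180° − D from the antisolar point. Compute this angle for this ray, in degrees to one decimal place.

sin r = sin 68.8° / 1.333 = 0.9323/1.333 = 0.6994; r = 44.38°.
D = 2·68.8° − 4·44.38° + 180° = 137.60° − 177.52° + 180° = 140.08°.
Angle from antisolar point = 180° − D = 39.92°.

39.9°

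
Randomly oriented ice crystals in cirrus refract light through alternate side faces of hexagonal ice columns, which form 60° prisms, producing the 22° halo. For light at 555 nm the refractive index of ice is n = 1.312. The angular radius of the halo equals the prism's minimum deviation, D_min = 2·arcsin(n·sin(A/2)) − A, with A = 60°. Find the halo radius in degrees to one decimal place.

n·sin(A/2) = 1.312 × sin 30° = 1.312 × 0.5000 = 0.6560.
D_min = 2·arcsin(0.6560) − 60° = 2 × 40.996° − 60° = 21.991°.

22.0°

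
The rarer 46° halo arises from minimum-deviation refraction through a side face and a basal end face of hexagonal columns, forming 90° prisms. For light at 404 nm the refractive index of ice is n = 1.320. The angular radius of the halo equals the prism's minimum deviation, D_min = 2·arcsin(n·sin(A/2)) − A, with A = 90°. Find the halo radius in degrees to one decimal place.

n·sin(A/2) = 1.320 × sin 45° = 1.320 × 0.7071 = 0.9334.
D_min = 2·arcsin(0.9334) − 90° = 2 × 68.968° − 90° = 47.936°.

47.9°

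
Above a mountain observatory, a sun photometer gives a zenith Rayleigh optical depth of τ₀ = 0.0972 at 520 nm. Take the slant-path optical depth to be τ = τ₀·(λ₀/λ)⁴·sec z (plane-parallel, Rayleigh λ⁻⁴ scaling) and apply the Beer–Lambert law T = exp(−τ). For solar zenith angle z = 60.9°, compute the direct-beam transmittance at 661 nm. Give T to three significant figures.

0.926

sec 60.9° = 2.0562.
τ = 0.0972 × (520/661)⁴ × 2.0562 = 0.0972 × 0.3830 × 2.0562 = 0.0765.
T = exp(−0.0765) = 0.9263.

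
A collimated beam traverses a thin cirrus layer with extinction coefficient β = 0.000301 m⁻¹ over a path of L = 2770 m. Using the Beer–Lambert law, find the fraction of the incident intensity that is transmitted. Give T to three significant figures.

τ = β·L = 0.000301 × 2770 = 0.8338.
T = exp(−0.8338) = 0.4344.

0.434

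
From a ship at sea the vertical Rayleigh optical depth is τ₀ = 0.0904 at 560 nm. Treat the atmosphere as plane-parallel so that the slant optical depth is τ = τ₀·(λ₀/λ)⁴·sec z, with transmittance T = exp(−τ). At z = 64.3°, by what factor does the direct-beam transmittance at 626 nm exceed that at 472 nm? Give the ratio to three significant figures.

1.32

Airmass: sec 64.3° = 2.3060.
τ(626 nm) = 0.0904 × (560/626)⁴ × 2.3060 = 0.0904 × 0.6404 × 2.3060 = 0.1335.
τ(472 nm) = 0.0904 × (560/472)⁴ × 2.3060 = 0.0904 × 1.9815 × 2.3060 = 0.4131.
T(626)/T(472) = exp(τ_B − τ_A) = exp(0.2796) = 1.3225.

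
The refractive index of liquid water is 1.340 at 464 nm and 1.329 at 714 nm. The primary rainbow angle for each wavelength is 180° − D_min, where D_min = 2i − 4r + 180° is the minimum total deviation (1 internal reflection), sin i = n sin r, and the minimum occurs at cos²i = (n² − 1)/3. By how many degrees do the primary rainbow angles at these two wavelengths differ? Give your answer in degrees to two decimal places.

1.59°

At 464 nm (n = 1.340): cos²i = 0.26520 → i = 59.004°, r = 39.770°, D_min = 138.929°, rainbow angle = 41.071°.
At 714 nm (n = 1.329): cos²i = 0.25541 → i = 59.643°, r = 40.487°, D_min = 137.337°, rainbow angle = 42.663°.
Angular width = |41.071° − 42.663°| = 1.592°.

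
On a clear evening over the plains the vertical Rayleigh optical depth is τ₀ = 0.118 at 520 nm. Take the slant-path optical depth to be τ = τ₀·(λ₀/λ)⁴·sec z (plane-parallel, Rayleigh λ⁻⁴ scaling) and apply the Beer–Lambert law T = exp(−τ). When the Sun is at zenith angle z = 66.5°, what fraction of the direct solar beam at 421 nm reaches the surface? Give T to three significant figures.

0.502

sec 66.5° = 2.5078.
τ = 0.118 × (520/421)⁴ × 2.5078 = 0.118 × 2.3275 × 2.5078 = 0.6888.
T = exp(−0.6888) = 0.5022.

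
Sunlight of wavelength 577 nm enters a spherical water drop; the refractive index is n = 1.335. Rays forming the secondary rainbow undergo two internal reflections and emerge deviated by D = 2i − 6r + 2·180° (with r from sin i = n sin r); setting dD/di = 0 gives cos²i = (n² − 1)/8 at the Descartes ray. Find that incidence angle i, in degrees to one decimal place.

71.8°

cos²i = (1.335² − 1)/8 = (1.78222 − 1)/8 = 0.09778.
cos i = 0.31269, so i = 71.778°.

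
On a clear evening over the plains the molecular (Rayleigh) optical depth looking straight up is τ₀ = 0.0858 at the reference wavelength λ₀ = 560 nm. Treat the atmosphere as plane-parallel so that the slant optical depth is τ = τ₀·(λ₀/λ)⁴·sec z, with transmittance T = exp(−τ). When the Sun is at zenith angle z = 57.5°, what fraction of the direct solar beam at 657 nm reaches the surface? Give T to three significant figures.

sec 57.5° = 1.8612.
τ = 0.0858 × (560/657)⁴ × 1.8612 = 0.0858 × 0.5278 × 1.8612 = 0.0843.
T = exp(−0.0843) = 0.9192.

0.919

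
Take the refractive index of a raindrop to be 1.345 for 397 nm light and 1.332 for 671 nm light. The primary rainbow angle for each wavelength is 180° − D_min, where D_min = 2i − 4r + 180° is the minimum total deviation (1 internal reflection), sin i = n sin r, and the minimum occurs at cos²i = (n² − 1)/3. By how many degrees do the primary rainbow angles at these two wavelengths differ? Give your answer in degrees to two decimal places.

At 397 nm (n = 1.345): cos²i = 0.26967 → i = 58.715°, r = 39.448°, D_min = 139.635°, rainbow angle = 40.365°.
At 671 nm (n = 1.332): cos²i = 0.25807 → i = 59.469°, r = 40.290°, D_min = 137.776°, rainbow angle = 42.224°.
Angular width = |40.365° − 42.224°| = 1.859°.

1.86°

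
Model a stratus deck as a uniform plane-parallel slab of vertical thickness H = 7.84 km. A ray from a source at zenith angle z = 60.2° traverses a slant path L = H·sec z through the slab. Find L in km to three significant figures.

15.8 km

sec z = 1/cos 60.2° = 2.0122.
L = 7.84 × 2.0122 = 15.775 km.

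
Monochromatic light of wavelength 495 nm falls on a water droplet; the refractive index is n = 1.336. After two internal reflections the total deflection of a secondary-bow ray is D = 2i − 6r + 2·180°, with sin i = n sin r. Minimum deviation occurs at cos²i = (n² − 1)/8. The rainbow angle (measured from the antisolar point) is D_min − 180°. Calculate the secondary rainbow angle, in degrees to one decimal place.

51.7°

cos²i = (1.78490 − 1)/8 = 0.09811; i = arccos(0.31323) = 71.746°.
sin r = sin 71.746°/1.336 = 0.71084; r = 45.303°.
D_min = 2·71.746° − 6·45.303° + 360° = 231.674°.
Rainbow angle = D_min − 180° = 51.674°.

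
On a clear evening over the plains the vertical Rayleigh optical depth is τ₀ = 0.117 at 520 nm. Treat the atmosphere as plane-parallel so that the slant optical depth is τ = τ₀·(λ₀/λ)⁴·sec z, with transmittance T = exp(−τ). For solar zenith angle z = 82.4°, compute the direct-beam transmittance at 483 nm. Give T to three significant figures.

sec 82.4° = 7.5611.
τ = 0.117 × (520/483)⁴ × 7.5611 = 0.117 × 1.3435 × 7.5611 = 1.1885.
T = exp(−1.1885) = 0.3047.

0.305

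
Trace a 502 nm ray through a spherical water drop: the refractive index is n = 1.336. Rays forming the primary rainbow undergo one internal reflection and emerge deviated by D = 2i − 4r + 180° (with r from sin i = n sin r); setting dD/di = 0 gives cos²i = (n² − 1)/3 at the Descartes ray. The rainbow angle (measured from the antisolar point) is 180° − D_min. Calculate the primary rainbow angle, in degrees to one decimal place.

cos²i = (1.78490 − 1)/3 = 0.26163; i = arccos(0.51150) = 59.236°.
sin r = sin 59.236°/1.336 = 0.64318; r = 40.029°.
D_min = 2·59.236° − 4·40.029° + 180° = 138.356°.
Rainbow angle = 180° − D_min = 41.644°.

41.6°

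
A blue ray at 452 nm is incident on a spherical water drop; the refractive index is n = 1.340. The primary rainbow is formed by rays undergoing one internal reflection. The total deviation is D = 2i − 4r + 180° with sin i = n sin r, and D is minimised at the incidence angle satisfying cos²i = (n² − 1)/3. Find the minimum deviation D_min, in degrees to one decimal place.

cos²i = (1.79560 − 1)/3 = 0.26520; i = arccos(0.51498) = 59.004°.
sin r = sin 59.004°/1.340 = 0.63971; r = 39.770°.
D_min = 2·59.004° − 4·39.770° + 180° = 138.929°.

138.9°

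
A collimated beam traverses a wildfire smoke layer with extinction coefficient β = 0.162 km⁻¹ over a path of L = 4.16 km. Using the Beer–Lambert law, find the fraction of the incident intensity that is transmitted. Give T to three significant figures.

τ = β·L = 0.162 × 4.16 = 0.6739.
T = exp(−0.6739) = 0.5097.

0.510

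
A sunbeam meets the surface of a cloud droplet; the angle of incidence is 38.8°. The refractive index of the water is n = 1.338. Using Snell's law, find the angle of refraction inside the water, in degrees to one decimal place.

27.9°

Snell: sin θ_r = sin θ_i / n = sin 38.8° / 1.338 = 0.6266 / 1.338 = 0.4683.
θ_r = arcsin(0.4683) = 27.92°.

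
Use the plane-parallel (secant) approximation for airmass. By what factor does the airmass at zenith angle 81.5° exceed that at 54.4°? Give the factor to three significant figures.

3.94

X(81.5°)/X(54.4°) = sec 81.5° / sec 54.4° = cos 54.4° / cos 81.5° = 0.5821/0.1478 = 3.9383.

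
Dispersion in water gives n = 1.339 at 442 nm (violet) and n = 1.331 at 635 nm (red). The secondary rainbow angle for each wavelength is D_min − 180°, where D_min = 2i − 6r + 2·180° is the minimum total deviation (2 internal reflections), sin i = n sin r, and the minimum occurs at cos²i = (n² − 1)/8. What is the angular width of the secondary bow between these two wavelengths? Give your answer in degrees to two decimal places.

2.09°

At 442 nm (n = 1.339): cos²i = 0.09912 → i = 71.650°, r = 45.141°, D_min = 232.451°, rainbow angle = 52.451°.
At 635 nm (n = 1.331): cos²i = 0.09645 → i = 71.907°, r = 45.575°, D_min = 230.365°, rainbow angle = 50.365°.
Angular width = |52.451° − 50.365°| = 2.086°.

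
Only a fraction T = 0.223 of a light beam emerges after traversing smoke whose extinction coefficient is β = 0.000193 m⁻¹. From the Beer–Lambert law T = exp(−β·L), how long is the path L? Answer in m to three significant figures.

7780 m

Beer–Lambert: T = exp(−βL) ⇒ L = −ln(T)/β = −ln(0.223)/0.000193 = 1.5006/0.000193 = 7775 m.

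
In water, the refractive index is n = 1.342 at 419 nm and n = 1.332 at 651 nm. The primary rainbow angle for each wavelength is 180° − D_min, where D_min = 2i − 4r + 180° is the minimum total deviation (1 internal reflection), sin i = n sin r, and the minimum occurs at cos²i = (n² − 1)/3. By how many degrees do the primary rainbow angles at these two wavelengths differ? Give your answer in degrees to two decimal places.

1.44°

At 419 nm (n = 1.342): cos²i = 0.26699 → i = 58.888°, r = 39.641°, D_min = 139.213°, rainbow angle = 40.787°.
At 651 nm (n = 1.332): cos²i = 0.25807 → i = 59.469°, r = 40.290°, D_min = 137.776°, rainbow angle = 42.224°.
Angular width = |40.787° − 42.224°| = 1.437°.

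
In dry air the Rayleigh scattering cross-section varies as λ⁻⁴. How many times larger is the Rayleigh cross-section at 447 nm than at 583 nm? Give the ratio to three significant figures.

Rayleigh scattering ∝ λ⁻⁴, so the ratio of coefficients is the inverse fourth power of the wavelength ratio.
σ(447)/σ(583) = (583/447)⁴ = (1.3043)⁴ = 2.894.

2.89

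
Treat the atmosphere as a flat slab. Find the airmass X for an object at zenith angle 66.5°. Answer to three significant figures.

2.51

X = sec z = 1/cos 66.5° = 1/0.3987 = 2.5078.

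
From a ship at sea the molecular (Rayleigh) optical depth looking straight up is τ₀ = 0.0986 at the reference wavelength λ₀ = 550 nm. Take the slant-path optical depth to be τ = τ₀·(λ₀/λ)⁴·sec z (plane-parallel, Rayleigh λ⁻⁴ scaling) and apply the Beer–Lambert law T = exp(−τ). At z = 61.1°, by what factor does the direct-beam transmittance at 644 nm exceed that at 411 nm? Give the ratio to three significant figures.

Airmass: sec 61.1° = 2.0692.
τ(644 nm) = 0.0986 × (550/644)⁴ × 2.0692 = 0.0986 × 0.5320 × 2.0692 = 0.1085.
τ(411 nm) = 0.0986 × (550/411)⁴ × 2.0692 = 0.0986 × 3.2069 × 2.0692 = 0.6543.
T(644)/T(411) = exp(τ_B − τ_A) = exp(0.5457) = 1.7259.

1.73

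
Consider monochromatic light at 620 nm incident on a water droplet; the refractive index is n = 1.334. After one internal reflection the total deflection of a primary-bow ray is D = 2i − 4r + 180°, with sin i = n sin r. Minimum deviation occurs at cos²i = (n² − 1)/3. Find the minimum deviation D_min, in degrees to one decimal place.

138.1°

cos²i = (1.77956 − 1)/3 = 0.25985; i = arccos(0.50976) = 59.352°.
sin r = sin 59.352°/1.334 = 0.64492; r = 40.159°.
D_min = 2·59.352° − 4·40.159° + 180° = 138.067°.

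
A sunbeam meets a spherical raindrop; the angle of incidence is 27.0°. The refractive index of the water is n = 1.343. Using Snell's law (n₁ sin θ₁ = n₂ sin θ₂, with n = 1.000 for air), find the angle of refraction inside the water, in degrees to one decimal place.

19.8°

Snell: sin θ_r = sin θ_i / n = sin 27.0° / 1.343 = 0.4540 / 1.343 = 0.3380.
θ_r = arcsin(0.3380) = 19.76°.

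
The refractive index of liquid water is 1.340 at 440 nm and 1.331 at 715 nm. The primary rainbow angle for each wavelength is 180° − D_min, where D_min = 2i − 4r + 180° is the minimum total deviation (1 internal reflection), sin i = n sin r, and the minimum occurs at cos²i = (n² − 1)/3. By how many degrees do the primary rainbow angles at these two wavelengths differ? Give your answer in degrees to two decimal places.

At 440 nm (n = 1.340): cos²i = 0.26520 → i = 59.004°, r = 39.770°, D_min = 138.929°, rainbow angle = 41.071°.
At 715 nm (n = 1.331): cos²i = 0.25719 → i = 59.527°, r = 40.356°, D_min = 137.630°, rainbow angle = 42.370°.
Angular width = |41.071° − 42.370°| = 1.299°.

1.30°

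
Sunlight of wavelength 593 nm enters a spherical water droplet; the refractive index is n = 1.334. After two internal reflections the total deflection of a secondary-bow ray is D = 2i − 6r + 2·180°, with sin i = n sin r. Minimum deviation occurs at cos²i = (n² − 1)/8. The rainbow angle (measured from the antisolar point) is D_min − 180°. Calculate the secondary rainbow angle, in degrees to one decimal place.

51.2°

cos²i = (1.77956 − 1)/8 = 0.09744; i = arccos(0.31216) = 71.810°.
sin r = sin 71.810°/1.334 = 0.71217; r = 45.411°.
D_min = 2·71.810° − 6·45.411° + 360° = 231.153°.
Rainbow angle = D_min − 180° = 51.153°.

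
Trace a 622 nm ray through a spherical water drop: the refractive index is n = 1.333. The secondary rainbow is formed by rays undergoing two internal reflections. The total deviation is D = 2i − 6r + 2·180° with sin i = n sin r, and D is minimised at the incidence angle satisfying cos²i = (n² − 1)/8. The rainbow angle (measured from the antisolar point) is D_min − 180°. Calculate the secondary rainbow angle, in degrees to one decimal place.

cos²i = (1.77689 − 1)/8 = 0.09711; i = arccos(0.31163) = 71.843°.
sin r = sin 71.843°/1.333 = 0.71283; r = 45.466°.
D_min = 2·71.843° − 6·45.466° + 360° = 230.891°.
Rainbow angle = D_min − 180° = 50.891°.

50.9°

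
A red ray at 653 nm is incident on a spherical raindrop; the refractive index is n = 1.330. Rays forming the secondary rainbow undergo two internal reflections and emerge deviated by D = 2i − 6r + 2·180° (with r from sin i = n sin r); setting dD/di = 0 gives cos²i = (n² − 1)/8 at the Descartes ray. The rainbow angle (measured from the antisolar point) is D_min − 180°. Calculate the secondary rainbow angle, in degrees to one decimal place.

cos²i = (1.76890 − 1)/8 = 0.09611; i = arccos(0.31002) = 71.940°.
sin r = sin 71.940°/1.330 = 0.71483; r = 45.630°.
D_min = 2·71.940° − 6·45.630° + 360° = 230.101°.
Rainbow angle = D_min − 180° = 50.101°.

50.1°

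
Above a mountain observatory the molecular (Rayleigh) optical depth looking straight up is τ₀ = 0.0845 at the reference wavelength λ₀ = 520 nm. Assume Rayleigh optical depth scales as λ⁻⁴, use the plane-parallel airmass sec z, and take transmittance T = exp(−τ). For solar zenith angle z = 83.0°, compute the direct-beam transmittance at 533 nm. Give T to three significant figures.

sec 83.0° = 8.2055.
τ = 0.0845 × (520/533)⁴ × 8.2055 = 0.0845 × 0.9060 × 8.2055 = 0.6282.
T = exp(−0.6282) = 0.5336.

0.534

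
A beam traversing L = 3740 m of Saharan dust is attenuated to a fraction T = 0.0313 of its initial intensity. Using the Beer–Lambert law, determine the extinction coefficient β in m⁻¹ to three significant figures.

Beer–Lambert: T = exp(−βL) ⇒ β = −ln(T)/L = −ln(0.0313)/3740 = 3.4641/3740 = 0.0009262 m⁻¹.

0.000926 m⁻¹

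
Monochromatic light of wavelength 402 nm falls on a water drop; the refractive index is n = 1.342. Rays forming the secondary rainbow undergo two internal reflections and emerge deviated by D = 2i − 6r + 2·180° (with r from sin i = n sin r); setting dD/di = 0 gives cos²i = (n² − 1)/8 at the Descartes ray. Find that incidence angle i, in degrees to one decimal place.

71.6°

cos²i = (1.342² − 1)/8 = (1.80096 − 1)/8 = 0.10012.
cos i = 0.31642, so i = 71.554°.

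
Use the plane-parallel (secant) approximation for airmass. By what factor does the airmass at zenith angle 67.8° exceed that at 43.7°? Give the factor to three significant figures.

X(67.8°)/X(43.7°) = sec 67.8° / sec 43.7° = cos 43.7° / cos 67.8° = 0.7230/0.3778 = 1.9134.

1.91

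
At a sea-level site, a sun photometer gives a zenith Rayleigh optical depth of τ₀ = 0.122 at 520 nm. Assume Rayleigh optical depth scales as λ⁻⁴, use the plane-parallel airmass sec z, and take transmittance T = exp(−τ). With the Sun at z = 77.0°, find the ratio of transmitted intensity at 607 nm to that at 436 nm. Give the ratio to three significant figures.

Airmass: sec 77.0° = 4.4454.
τ(607 nm) = 0.122 × (520/607)⁴ × 4.4454 = 0.122 × 0.5386 × 4.4454 = 0.2921.
τ(436 nm) = 0.122 × (520/436)⁴ × 4.4454 = 0.122 × 2.0233 × 4.4454 = 1.0973.
T(607)/T(436) = exp(τ_B − τ_A) = exp(0.8052) = 2.2372.

2.24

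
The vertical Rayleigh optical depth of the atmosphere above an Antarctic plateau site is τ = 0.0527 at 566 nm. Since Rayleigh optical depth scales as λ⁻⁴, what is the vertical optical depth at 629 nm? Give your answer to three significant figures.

0.0346

τ(629 nm) = τ(566 nm) × (566/629)⁴ = 0.0527 × (0.8998)⁴ = 0.0527 × 0.6556 = 0.0346.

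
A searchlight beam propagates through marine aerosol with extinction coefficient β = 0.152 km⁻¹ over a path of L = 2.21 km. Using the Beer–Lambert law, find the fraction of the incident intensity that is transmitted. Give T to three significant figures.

τ = β·L = 0.152 × 2.21 = 0.3359.
T = exp(−0.3359) = 0.7147.

0.715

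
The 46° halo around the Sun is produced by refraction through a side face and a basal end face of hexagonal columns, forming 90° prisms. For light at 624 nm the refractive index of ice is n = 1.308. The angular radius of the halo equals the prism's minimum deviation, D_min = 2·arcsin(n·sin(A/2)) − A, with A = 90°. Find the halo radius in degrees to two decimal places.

n·sin(A/2) = 1.308 × sin 45° = 1.308 × 0.7071 = 0.9249.
D_min = 2·arcsin(0.9249) − 90° = 2 × 67.653° − 90° = 45.305°.

45.31°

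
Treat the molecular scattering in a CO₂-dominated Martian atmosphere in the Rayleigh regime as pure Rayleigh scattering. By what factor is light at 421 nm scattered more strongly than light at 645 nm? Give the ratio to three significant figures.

5.51

Rayleigh scattering ∝ λ⁻⁴, so the ratio of coefficients is the inverse fourth power of the wavelength ratio.
σ(421)/σ(645) = (645/421)⁴ = (1.5321)⁴ = 5.509.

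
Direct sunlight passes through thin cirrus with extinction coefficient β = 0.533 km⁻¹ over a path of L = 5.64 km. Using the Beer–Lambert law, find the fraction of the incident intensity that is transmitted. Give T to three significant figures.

τ = β·L = 0.533 × 5.64 = 3.0061.
T = exp(−3.0061) = 0.0495.

0.0495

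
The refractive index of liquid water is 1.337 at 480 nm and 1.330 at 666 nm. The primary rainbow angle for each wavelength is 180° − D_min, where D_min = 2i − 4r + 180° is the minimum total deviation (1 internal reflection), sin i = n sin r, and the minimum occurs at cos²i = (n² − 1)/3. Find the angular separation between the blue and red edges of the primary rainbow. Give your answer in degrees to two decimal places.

At 480 nm (n = 1.337): cos²i = 0.26252 → i = 59.178°, r = 39.964°, D_min = 138.500°, rainbow angle = 41.500°.
At 666 nm (n = 1.330): cos²i = 0.25630 → i = 59.585°, r = 40.422°, D_min = 137.484°, rainbow angle = 42.516°.
Angular width = |41.500° − 42.516°| = 1.016°.

1.02°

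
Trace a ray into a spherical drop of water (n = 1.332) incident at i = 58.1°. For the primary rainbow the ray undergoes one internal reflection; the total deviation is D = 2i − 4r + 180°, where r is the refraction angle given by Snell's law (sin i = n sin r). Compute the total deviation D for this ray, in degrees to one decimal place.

sin r = sin 58.1° / 1.332 = 0.8490/1.332 = 0.6374; r = 39.60°.
D = 2·58.1° − 4·39.60° + 180° = 116.20° − 158.38° + 180° = 137.82°.

137.8°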